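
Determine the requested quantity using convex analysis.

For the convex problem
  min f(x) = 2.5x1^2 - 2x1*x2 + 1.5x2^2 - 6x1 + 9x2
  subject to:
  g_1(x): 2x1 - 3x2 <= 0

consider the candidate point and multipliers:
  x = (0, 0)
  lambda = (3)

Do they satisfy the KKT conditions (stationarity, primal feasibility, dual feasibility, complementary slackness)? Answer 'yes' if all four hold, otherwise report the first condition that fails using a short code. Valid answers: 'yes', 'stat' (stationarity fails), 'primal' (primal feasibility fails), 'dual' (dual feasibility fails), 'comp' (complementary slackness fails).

Gradient of f: grad f(x) = Q x + c = (-6, 9)
Constraint values g_i(x) = a_i^T x - b_i:
  g_1((0, 0)) = 0
Stationarity residual: grad f(x) + sum_i lambda_i a_i = (0, 0)
  -> stationarity OK
Primal feasibility (all g_i <= 0): OK
Dual feasibility (all lambda_i >= 0): OK
Complementary slackness (lambda_i * g_i(x) = 0 for all i): OK

Verdict: yes, KKT holds.

yes


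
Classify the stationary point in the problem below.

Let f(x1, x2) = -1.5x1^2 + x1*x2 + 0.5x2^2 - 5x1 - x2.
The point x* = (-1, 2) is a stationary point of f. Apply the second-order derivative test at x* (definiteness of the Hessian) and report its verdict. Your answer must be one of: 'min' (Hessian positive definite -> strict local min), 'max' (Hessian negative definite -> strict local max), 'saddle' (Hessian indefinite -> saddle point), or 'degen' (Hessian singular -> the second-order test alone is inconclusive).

Compute the Hessian H = grad^2 f:
  H = [[-3, 1], [1, 1]]
Verify stationarity: grad f(x*) = H x* + g = (0, 0).
Eigenvalues of H: -3.2361, 1.2361.
Eigenvalues have mixed signs, so H is indefinite -> x* is a saddle point.

saddle


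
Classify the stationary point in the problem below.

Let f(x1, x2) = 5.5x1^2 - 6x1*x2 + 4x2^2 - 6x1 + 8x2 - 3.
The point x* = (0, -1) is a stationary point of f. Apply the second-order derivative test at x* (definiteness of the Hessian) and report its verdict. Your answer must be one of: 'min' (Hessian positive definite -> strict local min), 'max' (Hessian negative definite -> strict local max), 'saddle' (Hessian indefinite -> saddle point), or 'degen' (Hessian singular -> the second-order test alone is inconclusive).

Compute the Hessian H = grad^2 f:
  H = [[11, -6], [-6, 8]]
Verify stationarity: grad f(x*) = H x* + g = (0, 0).
Eigenvalues of H: 3.3153, 15.6847.
Both eigenvalues > 0, so H is positive definite -> x* is a strict local min.

min


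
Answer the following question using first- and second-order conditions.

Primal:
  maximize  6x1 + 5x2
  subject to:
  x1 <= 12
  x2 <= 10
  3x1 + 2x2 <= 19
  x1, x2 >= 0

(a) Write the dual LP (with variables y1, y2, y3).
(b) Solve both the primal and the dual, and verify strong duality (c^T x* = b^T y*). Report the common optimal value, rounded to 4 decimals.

The standard primal-dual pair for 'max c^T x s.t. A x <= b, x >= 0' is:
  Dual:  min b^T y  s.t.  A^T y >= c,  y >= 0.

So the dual LP is:
  minimize  12y1 + 10y2 + 19y3
  subject to:
    y1 + 3y3 >= 6
    y2 + 2y3 >= 5
    y1, y2, y3 >= 0

Solving the primal: x* = (0, 9.5).
  primal value c^T x* = 47.5.
Solving the dual: y* = (0, 0, 2.5).
  dual value b^T y* = 47.5.
Strong duality: c^T x* = b^T y*. Confirmed.

47.5


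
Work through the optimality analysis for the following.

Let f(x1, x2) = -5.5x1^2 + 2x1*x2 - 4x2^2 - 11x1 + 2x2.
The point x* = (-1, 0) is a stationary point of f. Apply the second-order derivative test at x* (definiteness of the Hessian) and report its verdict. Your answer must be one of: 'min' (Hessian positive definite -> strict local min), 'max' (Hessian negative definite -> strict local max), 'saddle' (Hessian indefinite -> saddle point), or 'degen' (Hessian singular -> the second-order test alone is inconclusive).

Compute the Hessian H = grad^2 f:
  H = [[-11, 2], [2, -8]]
Verify stationarity: grad f(x*) = H x* + g = (0, 0).
Eigenvalues of H: -12, -7.
Both eigenvalues < 0, so H is negative definite -> x* is a strict local max.

max


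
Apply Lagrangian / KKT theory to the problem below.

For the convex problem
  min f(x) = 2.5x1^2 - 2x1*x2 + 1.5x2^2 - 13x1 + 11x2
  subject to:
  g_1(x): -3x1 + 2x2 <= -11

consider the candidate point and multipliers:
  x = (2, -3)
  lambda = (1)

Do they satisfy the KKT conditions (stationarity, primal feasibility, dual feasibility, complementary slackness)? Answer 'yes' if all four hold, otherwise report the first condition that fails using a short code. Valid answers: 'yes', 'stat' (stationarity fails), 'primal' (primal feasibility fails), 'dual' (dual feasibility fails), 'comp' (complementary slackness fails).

Gradient of f: grad f(x) = Q x + c = (3, -2)
Constraint values g_i(x) = a_i^T x - b_i:
  g_1((2, -3)) = -1
Stationarity residual: grad f(x) + sum_i lambda_i a_i = (0, 0)
  -> stationarity OK
Primal feasibility (all g_i <= 0): OK
Dual feasibility (all lambda_i >= 0): OK
Complementary slackness (lambda_i * g_i(x) = 0 for all i): FAILS

Verdict: the first failing condition is complementary_slackness -> comp.

comp


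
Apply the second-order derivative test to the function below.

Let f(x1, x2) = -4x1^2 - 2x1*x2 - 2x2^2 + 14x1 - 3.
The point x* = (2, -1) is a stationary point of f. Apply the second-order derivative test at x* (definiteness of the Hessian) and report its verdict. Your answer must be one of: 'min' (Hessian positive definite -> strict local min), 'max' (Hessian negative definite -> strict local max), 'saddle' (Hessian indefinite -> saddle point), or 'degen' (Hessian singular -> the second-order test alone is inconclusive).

Compute the Hessian H = grad^2 f:
  H = [[-8, -2], [-2, -4]]
Verify stationarity: grad f(x*) = H x* + g = (0, 0).
Eigenvalues of H: -8.8284, -3.1716.
Both eigenvalues < 0, so H is negative definite -> x* is a strict local max.

max


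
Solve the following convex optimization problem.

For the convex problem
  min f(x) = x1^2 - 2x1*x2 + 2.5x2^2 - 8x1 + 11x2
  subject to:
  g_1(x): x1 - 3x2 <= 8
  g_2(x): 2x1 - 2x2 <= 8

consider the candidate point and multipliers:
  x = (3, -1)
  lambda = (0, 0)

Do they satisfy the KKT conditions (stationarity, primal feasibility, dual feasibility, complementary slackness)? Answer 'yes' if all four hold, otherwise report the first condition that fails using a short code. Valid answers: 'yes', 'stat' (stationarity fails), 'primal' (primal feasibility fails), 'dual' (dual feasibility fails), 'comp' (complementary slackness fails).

Gradient of f: grad f(x) = Q x + c = (0, 0)
Constraint values g_i(x) = a_i^T x - b_i:
  g_1((3, -1)) = -2
  g_2((3, -1)) = 0
Stationarity residual: grad f(x) + sum_i lambda_i a_i = (0, 0)
  -> stationarity OK
Primal feasibility (all g_i <= 0): OK
Dual feasibility (all lambda_i >= 0): OK
Complementary slackness (lambda_i * g_i(x) = 0 for all i): OK

Verdict: yes, KKT holds.

yes


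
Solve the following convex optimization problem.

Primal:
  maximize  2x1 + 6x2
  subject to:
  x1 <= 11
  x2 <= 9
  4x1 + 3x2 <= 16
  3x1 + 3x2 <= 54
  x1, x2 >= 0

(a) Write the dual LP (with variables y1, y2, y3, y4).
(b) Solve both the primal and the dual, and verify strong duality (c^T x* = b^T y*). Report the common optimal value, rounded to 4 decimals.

The standard primal-dual pair for 'max c^T x s.t. A x <= b, x >= 0' is:
  Dual:  min b^T y  s.t.  A^T y >= c,  y >= 0.

So the dual LP is:
  minimize  11y1 + 9y2 + 16y3 + 54y4
  subject to:
    y1 + 4y3 + 3y4 >= 2
    y2 + 3y3 + 3y4 >= 6
    y1, y2, y3, y4 >= 0

Solving the primal: x* = (0, 5.3333).
  primal value c^T x* = 32.
Solving the dual: y* = (0, 0, 2, 0).
  dual value b^T y* = 32.
Strong duality: c^T x* = b^T y*. Confirmed.

32


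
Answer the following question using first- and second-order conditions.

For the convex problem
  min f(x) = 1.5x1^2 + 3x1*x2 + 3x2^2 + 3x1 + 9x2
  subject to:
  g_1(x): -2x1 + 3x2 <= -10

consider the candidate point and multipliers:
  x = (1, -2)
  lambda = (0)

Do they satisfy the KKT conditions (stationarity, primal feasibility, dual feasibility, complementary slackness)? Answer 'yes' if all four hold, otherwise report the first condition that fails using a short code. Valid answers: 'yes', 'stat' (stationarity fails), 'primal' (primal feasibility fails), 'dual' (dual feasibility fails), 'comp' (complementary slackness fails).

Gradient of f: grad f(x) = Q x + c = (0, 0)
Constraint values g_i(x) = a_i^T x - b_i:
  g_1((1, -2)) = 2
Stationarity residual: grad f(x) + sum_i lambda_i a_i = (0, 0)
  -> stationarity OK
Primal feasibility (all g_i <= 0): FAILS
Dual feasibility (all lambda_i >= 0): OK
Complementary slackness (lambda_i * g_i(x) = 0 for all i): OK

Verdict: the first failing condition is primal_feasibility -> primal.

primal


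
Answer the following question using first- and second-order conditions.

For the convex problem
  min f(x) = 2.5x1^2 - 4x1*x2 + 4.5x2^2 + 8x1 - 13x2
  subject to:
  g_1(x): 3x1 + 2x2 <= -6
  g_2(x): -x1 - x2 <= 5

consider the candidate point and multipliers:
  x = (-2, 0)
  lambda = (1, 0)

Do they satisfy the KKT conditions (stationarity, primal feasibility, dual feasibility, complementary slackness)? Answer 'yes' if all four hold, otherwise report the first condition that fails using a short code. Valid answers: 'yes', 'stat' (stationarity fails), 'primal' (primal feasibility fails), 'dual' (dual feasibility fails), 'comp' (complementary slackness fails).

Gradient of f: grad f(x) = Q x + c = (-2, -5)
Constraint values g_i(x) = a_i^T x - b_i:
  g_1((-2, 0)) = 0
  g_2((-2, 0)) = -3
Stationarity residual: grad f(x) + sum_i lambda_i a_i = (1, -3)
  -> stationarity FAILS
Primal feasibility (all g_i <= 0): OK
Dual feasibility (all lambda_i >= 0): OK
Complementary slackness (lambda_i * g_i(x) = 0 for all i): OK

Verdict: the first failing condition is stationarity -> stat.

stat


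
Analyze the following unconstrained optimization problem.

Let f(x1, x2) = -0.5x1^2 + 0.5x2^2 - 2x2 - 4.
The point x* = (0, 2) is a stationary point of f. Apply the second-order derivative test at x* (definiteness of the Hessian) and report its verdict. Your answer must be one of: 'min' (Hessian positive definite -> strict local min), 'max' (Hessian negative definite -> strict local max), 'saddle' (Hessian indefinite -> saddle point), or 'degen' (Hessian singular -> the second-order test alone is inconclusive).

Compute the Hessian H = grad^2 f:
  H = [[-1, 0], [0, 1]]
Verify stationarity: grad f(x*) = H x* + g = (0, 0).
Eigenvalues of H: -1, 1.
Eigenvalues have mixed signs, so H is indefinite -> x* is a saddle point.

saddle


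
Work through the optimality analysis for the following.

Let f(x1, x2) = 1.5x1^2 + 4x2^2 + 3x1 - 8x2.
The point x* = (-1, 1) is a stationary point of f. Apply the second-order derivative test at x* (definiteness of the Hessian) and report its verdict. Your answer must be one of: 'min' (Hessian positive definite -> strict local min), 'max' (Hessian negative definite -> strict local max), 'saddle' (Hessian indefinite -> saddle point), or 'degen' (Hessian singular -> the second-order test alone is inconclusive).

Compute the Hessian H = grad^2 f:
  H = [[3, 0], [0, 8]]
Verify stationarity: grad f(x*) = H x* + g = (0, 0).
Eigenvalues of H: 3, 8.
Both eigenvalues > 0, so H is positive definite -> x* is a strict local min.

min


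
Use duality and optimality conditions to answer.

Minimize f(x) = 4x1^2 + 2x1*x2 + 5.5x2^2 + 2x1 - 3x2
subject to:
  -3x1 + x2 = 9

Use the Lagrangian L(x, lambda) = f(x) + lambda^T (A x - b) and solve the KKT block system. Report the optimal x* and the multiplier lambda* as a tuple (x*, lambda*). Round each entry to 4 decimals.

Form the Lagrangian:
  L(x, lambda) = (1/2) x^T Q x + c^T x + lambda^T (A x - b)
Stationarity (grad_x L = 0): Q x + c + A^T lambda = 0.
Primal feasibility: A x = b.

This gives the KKT block system:
  [ Q   A^T ] [ x     ]   [-c ]
  [ A    0  ] [ lambda ] = [ b ]

Solving the linear system:
  x*      = (-2.5882, 1.2353)
  lambda* = (-5.4118)
  f(x*)   = 19.9118

x* = (-2.5882, 1.2353), lambda* = (-5.4118)


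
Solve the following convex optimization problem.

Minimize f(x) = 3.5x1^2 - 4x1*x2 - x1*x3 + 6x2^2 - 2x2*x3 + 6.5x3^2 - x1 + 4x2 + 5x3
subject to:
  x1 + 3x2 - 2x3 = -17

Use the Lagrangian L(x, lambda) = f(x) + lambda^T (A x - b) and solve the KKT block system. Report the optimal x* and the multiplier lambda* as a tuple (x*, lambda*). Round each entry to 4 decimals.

Form the Lagrangian:
  L(x, lambda) = (1/2) x^T Q x + c^T x + lambda^T (A x - b)
Stationarity (grad_x L = 0): Q x + c + A^T lambda = 0.
Primal feasibility: A x = b.

This gives the KKT block system:
  [ Q   A^T ] [ x     ]   [-c ]
  [ A    0  ] [ lambda ] = [ b ]

Solving the linear system:
  x*      = (-3.7401, -4.2013, 0.3281)
  lambda* = (10.7036)
  f(x*)   = 85.2686

x* = (-3.7401, -4.2013, 0.3281), lambda* = (10.7036)


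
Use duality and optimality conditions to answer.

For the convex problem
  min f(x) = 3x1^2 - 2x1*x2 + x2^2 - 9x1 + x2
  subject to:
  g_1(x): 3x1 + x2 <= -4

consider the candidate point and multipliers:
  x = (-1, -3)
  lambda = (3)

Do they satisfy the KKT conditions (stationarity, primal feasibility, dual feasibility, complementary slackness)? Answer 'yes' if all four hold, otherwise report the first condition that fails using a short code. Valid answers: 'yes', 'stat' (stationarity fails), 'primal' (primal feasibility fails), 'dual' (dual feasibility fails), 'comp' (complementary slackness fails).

Gradient of f: grad f(x) = Q x + c = (-9, -3)
Constraint values g_i(x) = a_i^T x - b_i:
  g_1((-1, -3)) = -2
Stationarity residual: grad f(x) + sum_i lambda_i a_i = (0, 0)
  -> stationarity OK
Primal feasibility (all g_i <= 0): OK
Dual feasibility (all lambda_i >= 0): OK
Complementary slackness (lambda_i * g_i(x) = 0 for all i): FAILS

Verdict: the first failing condition is complementary_slackness -> comp.

comp


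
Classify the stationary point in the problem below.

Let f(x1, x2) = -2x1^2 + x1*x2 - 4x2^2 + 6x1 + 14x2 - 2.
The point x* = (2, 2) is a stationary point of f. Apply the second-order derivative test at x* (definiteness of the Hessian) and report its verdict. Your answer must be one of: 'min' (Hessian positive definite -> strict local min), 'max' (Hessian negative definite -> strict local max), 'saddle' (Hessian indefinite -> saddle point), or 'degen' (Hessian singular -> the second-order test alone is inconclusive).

Compute the Hessian H = grad^2 f:
  H = [[-4, 1], [1, -8]]
Verify stationarity: grad f(x*) = H x* + g = (0, 0).
Eigenvalues of H: -8.2361, -3.7639.
Both eigenvalues < 0, so H is negative definite -> x* is a strict local max.

max


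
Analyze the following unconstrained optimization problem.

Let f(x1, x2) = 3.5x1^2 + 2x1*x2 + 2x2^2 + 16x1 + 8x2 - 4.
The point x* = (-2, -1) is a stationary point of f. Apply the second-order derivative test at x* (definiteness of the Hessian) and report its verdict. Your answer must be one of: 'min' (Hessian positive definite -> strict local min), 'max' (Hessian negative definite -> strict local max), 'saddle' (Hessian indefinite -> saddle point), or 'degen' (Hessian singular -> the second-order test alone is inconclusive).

Compute the Hessian H = grad^2 f:
  H = [[7, 2], [2, 4]]
Verify stationarity: grad f(x*) = H x* + g = (0, 0).
Eigenvalues of H: 3, 8.
Both eigenvalues > 0, so H is positive definite -> x* is a strict local min.

min


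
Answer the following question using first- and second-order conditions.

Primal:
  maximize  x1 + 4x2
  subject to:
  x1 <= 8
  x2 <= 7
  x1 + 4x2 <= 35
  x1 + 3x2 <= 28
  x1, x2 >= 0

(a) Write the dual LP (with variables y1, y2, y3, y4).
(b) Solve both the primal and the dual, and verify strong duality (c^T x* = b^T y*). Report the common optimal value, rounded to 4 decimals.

The standard primal-dual pair for 'max c^T x s.t. A x <= b, x >= 0' is:
  Dual:  min b^T y  s.t.  A^T y >= c,  y >= 0.

So the dual LP is:
  minimize  8y1 + 7y2 + 35y3 + 28y4
  subject to:
    y1 + y3 + y4 >= 1
    y2 + 4y3 + 3y4 >= 4
    y1, y2, y3, y4 >= 0

Solving the primal: x* = (7, 7).
  primal value c^T x* = 35.
Solving the dual: y* = (0, 1, 0, 1).
  dual value b^T y* = 35.
Strong duality: c^T x* = b^T y*. Confirmed.

35


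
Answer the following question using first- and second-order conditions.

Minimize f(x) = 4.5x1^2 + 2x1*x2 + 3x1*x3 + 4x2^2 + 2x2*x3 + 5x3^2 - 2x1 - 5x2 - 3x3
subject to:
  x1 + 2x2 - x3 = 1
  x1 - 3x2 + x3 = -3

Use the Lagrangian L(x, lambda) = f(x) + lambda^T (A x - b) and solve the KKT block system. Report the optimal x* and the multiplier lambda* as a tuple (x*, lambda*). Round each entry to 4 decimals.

Form the Lagrangian:
  L(x, lambda) = (1/2) x^T Q x + c^T x + lambda^T (A x - b)
Stationarity (grad_x L = 0): Q x + c + A^T lambda = 0.
Primal feasibility: A x = b.

This gives the KKT block system:
  [ Q   A^T ] [ x     ]   [-c ]
  [ A    0  ] [ lambda ] = [ b ]

Solving the linear system:
  x*      = (-0.542, 0.916, 0.29)
  lambda* = (2.1409, 2.0352)
  f(x*)   = -0.2005

x* = (-0.542, 0.916, 0.29), lambda* = (2.1409, 2.0352)


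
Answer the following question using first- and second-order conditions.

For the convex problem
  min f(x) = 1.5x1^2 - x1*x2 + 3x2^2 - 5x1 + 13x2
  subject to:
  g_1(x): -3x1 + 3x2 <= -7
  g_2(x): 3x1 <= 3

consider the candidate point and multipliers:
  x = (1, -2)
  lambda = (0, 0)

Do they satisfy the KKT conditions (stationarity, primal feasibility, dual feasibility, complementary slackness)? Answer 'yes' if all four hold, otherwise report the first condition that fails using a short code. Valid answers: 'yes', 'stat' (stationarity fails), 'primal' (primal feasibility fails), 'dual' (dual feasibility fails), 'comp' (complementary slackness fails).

Gradient of f: grad f(x) = Q x + c = (0, 0)
Constraint values g_i(x) = a_i^T x - b_i:
  g_1((1, -2)) = -2
  g_2((1, -2)) = 0
Stationarity residual: grad f(x) + sum_i lambda_i a_i = (0, 0)
  -> stationarity OK
Primal feasibility (all g_i <= 0): OK
Dual feasibility (all lambda_i >= 0): OK
Complementary slackness (lambda_i * g_i(x) = 0 for all i): OK

Verdict: yes, KKT holds.

yes


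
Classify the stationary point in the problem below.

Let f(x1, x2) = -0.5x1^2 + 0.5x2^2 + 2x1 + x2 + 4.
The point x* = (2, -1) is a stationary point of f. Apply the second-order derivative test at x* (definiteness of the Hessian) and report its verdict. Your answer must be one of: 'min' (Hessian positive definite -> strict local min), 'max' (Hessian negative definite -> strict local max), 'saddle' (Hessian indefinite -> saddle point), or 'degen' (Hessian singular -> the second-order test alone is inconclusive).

Compute the Hessian H = grad^2 f:
  H = [[-1, 0], [0, 1]]
Verify stationarity: grad f(x*) = H x* + g = (0, 0).
Eigenvalues of H: -1, 1.
Eigenvalues have mixed signs, so H is indefinite -> x* is a saddle point.

saddle


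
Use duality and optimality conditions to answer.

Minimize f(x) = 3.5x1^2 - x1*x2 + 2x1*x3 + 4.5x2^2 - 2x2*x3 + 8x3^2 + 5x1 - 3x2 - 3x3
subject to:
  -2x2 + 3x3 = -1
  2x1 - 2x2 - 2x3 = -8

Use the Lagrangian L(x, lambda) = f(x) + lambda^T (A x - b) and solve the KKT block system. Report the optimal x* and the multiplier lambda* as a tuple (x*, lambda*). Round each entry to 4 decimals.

Form the Lagrangian:
  L(x, lambda) = (1/2) x^T Q x + c^T x + lambda^T (A x - b)
Stationarity (grad_x L = 0): Q x + c + A^T lambda = 0.
Primal feasibility: A x = b.

This gives the KKT block system:
  [ Q   A^T ] [ x     ]   [-c ]
  [ A    0  ] [ lambda ] = [ b ]

Solving the linear system:
  x*      = (-1.7516, 1.549, 0.6993)
  lambda* = (1.9412, 3.7059)
  f(x*)   = 8.0425

x* = (-1.7516, 1.549, 0.6993), lambda* = (1.9412, 3.7059)


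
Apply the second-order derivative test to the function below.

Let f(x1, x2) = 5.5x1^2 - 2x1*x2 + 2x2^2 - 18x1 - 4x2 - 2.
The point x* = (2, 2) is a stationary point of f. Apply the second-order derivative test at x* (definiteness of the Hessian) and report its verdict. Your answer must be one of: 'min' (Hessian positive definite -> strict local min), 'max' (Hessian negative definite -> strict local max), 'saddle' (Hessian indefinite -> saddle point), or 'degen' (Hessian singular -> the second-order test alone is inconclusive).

Compute the Hessian H = grad^2 f:
  H = [[11, -2], [-2, 4]]
Verify stationarity: grad f(x*) = H x* + g = (0, 0).
Eigenvalues of H: 3.4689, 11.5311.
Both eigenvalues > 0, so H is positive definite -> x* is a strict local min.

min


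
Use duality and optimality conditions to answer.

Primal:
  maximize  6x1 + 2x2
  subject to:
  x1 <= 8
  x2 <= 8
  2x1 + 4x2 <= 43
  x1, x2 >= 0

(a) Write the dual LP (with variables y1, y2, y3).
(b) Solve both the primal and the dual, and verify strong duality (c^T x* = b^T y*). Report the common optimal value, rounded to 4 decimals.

The standard primal-dual pair for 'max c^T x s.t. A x <= b, x >= 0' is:
  Dual:  min b^T y  s.t.  A^T y >= c,  y >= 0.

So the dual LP is:
  minimize  8y1 + 8y2 + 43y3
  subject to:
    y1 + 2y3 >= 6
    y2 + 4y3 >= 2
    y1, y2, y3 >= 0

Solving the primal: x* = (8, 6.75).
  primal value c^T x* = 61.5.
Solving the dual: y* = (5, 0, 0.5).
  dual value b^T y* = 61.5.
Strong duality: c^T x* = b^T y*. Confirmed.

61.5


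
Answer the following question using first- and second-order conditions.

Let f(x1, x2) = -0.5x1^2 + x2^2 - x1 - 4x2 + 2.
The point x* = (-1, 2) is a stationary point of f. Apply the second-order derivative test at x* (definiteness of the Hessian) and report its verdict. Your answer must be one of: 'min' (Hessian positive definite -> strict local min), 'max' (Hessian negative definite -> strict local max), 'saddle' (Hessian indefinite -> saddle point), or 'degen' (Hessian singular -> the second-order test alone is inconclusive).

Compute the Hessian H = grad^2 f:
  H = [[-1, 0], [0, 2]]
Verify stationarity: grad f(x*) = H x* + g = (0, 0).
Eigenvalues of H: -1, 2.
Eigenvalues have mixed signs, so H is indefinite -> x* is a saddle point.

saddle


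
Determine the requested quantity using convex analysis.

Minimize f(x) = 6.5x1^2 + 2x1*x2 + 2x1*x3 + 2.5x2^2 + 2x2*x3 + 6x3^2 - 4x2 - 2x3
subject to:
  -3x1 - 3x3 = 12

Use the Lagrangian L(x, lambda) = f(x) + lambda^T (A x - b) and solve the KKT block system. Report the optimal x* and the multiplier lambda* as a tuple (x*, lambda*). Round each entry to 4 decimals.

Form the Lagrangian:
  L(x, lambda) = (1/2) x^T Q x + c^T x + lambda^T (A x - b)
Stationarity (grad_x L = 0): Q x + c + A^T lambda = 0.
Primal feasibility: A x = b.

This gives the KKT block system:
  [ Q   A^T ] [ x     ]   [-c ]
  [ A    0  ] [ lambda ] = [ b ]

Solving the linear system:
  x*      = (-2, 2.4, -2)
  lambda* = (-8.4)
  f(x*)   = 47.6

x* = (-2, 2.4, -2), lambda* = (-8.4)


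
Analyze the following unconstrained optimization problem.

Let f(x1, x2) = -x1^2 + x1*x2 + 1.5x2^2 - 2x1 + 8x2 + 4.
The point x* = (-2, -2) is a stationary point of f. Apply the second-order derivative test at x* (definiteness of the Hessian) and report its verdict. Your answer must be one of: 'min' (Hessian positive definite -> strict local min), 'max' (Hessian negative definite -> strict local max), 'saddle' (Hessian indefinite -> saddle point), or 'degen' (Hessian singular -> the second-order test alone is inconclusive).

Compute the Hessian H = grad^2 f:
  H = [[-2, 1], [1, 3]]
Verify stationarity: grad f(x*) = H x* + g = (0, 0).
Eigenvalues of H: -2.1926, 3.1926.
Eigenvalues have mixed signs, so H is indefinite -> x* is a saddle point.

saddle


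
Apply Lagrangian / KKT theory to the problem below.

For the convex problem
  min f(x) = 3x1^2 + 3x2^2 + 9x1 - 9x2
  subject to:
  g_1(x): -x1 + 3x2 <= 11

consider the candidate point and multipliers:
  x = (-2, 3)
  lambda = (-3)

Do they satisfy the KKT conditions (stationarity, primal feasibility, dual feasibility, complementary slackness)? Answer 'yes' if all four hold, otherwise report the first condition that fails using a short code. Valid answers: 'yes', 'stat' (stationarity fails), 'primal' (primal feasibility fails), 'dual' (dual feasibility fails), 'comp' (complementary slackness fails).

Gradient of f: grad f(x) = Q x + c = (-3, 9)
Constraint values g_i(x) = a_i^T x - b_i:
  g_1((-2, 3)) = 0
Stationarity residual: grad f(x) + sum_i lambda_i a_i = (0, 0)
  -> stationarity OK
Primal feasibility (all g_i <= 0): OK
Dual feasibility (all lambda_i >= 0): FAILS
Complementary slackness (lambda_i * g_i(x) = 0 for all i): OK

Verdict: the first failing condition is dual_feasibility -> dual.

dual


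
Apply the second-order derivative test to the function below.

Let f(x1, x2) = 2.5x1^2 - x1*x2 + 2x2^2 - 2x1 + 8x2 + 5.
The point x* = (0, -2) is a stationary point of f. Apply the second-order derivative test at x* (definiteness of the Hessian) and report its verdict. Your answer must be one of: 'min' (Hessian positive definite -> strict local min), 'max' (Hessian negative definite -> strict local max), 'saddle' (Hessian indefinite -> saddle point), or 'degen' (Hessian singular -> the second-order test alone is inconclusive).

Compute the Hessian H = grad^2 f:
  H = [[5, -1], [-1, 4]]
Verify stationarity: grad f(x*) = H x* + g = (0, 0).
Eigenvalues of H: 3.382, 5.618.
Both eigenvalues > 0, so H is positive definite -> x* is a strict local min.

min


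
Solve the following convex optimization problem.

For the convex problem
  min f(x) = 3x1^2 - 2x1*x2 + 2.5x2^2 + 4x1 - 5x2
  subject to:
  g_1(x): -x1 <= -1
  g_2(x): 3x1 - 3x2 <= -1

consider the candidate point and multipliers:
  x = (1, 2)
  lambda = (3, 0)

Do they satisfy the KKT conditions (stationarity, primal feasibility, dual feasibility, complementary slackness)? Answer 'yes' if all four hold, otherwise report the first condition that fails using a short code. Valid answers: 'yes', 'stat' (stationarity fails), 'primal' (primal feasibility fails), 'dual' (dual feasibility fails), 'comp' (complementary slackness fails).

Gradient of f: grad f(x) = Q x + c = (6, 3)
Constraint values g_i(x) = a_i^T x - b_i:
  g_1((1, 2)) = 0
  g_2((1, 2)) = -2
Stationarity residual: grad f(x) + sum_i lambda_i a_i = (3, 3)
  -> stationarity FAILS
Primal feasibility (all g_i <= 0): OK
Dual feasibility (all lambda_i >= 0): OK
Complementary slackness (lambda_i * g_i(x) = 0 for all i): OK

Verdict: the first failing condition is stationarity -> stat.

stat


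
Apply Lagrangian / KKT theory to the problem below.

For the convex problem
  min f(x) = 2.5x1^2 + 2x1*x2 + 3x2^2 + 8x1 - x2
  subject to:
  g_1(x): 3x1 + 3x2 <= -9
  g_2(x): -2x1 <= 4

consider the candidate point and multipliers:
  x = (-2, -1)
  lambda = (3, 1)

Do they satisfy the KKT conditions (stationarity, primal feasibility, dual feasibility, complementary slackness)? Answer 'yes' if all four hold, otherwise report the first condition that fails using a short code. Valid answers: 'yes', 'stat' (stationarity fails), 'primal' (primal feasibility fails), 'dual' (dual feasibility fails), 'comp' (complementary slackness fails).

Gradient of f: grad f(x) = Q x + c = (-4, -11)
Constraint values g_i(x) = a_i^T x - b_i:
  g_1((-2, -1)) = 0
  g_2((-2, -1)) = 0
Stationarity residual: grad f(x) + sum_i lambda_i a_i = (3, -2)
  -> stationarity FAILS
Primal feasibility (all g_i <= 0): OK
Dual feasibility (all lambda_i >= 0): OK
Complementary slackness (lambda_i * g_i(x) = 0 for all i): OK

Verdict: the first failing condition is stationarity -> stat.

stat


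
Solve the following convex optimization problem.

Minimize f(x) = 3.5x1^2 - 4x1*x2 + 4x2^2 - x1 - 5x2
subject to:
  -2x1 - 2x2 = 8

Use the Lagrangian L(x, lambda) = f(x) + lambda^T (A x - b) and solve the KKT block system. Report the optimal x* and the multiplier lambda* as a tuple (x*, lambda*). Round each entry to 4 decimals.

Form the Lagrangian:
  L(x, lambda) = (1/2) x^T Q x + c^T x + lambda^T (A x - b)
Stationarity (grad_x L = 0): Q x + c + A^T lambda = 0.
Primal feasibility: A x = b.

This gives the KKT block system:
  [ Q   A^T ] [ x     ]   [-c ]
  [ A    0  ] [ lambda ] = [ b ]

Solving the linear system:
  x*      = (-2.2609, -1.7391)
  lambda* = (-4.9348)
  f(x*)   = 25.2174

x* = (-2.2609, -1.7391), lambda* = (-4.9348)


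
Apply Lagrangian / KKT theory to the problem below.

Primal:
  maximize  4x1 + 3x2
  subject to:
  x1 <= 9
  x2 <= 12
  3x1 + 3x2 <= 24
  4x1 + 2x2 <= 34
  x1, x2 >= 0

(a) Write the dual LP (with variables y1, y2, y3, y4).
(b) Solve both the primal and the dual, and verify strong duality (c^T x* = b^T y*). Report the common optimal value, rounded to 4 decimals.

The standard primal-dual pair for 'max c^T x s.t. A x <= b, x >= 0' is:
  Dual:  min b^T y  s.t.  A^T y >= c,  y >= 0.

So the dual LP is:
  minimize  9y1 + 12y2 + 24y3 + 34y4
  subject to:
    y1 + 3y3 + 4y4 >= 4
    y2 + 3y3 + 2y4 >= 3
    y1, y2, y3, y4 >= 0

Solving the primal: x* = (8, 0).
  primal value c^T x* = 32.
Solving the dual: y* = (0, 0, 1.3333, 0).
  dual value b^T y* = 32.
Strong duality: c^T x* = b^T y*. Confirmed.

32


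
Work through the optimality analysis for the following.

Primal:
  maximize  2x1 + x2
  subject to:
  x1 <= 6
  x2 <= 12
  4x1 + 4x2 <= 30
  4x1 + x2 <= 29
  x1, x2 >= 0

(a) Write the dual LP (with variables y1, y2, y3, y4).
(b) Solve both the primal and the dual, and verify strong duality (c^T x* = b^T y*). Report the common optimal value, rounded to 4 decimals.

The standard primal-dual pair for 'max c^T x s.t. A x <= b, x >= 0' is:
  Dual:  min b^T y  s.t.  A^T y >= c,  y >= 0.

So the dual LP is:
  minimize  6y1 + 12y2 + 30y3 + 29y4
  subject to:
    y1 + 4y3 + 4y4 >= 2
    y2 + 4y3 + y4 >= 1
    y1, y2, y3, y4 >= 0

Solving the primal: x* = (6, 1.5).
  primal value c^T x* = 13.5.
Solving the dual: y* = (1, 0, 0.25, 0).
  dual value b^T y* = 13.5.
Strong duality: c^T x* = b^T y*. Confirmed.

13.5


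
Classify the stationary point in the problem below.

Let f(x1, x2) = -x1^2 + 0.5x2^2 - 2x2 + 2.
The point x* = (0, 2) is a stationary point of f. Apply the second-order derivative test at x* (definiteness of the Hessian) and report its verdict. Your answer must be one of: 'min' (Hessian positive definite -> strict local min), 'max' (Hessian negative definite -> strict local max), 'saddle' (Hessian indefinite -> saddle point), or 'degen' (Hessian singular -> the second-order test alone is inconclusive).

Compute the Hessian H = grad^2 f:
  H = [[-2, 0], [0, 1]]
Verify stationarity: grad f(x*) = H x* + g = (0, 0).
Eigenvalues of H: -2, 1.
Eigenvalues have mixed signs, so H is indefinite -> x* is a saddle point.

saddle


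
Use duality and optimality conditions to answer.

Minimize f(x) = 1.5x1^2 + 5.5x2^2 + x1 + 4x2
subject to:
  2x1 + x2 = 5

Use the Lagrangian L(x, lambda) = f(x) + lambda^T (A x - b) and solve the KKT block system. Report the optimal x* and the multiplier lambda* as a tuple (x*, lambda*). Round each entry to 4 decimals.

Form the Lagrangian:
  L(x, lambda) = (1/2) x^T Q x + c^T x + lambda^T (A x - b)
Stationarity (grad_x L = 0): Q x + c + A^T lambda = 0.
Primal feasibility: A x = b.

This gives the KKT block system:
  [ Q   A^T ] [ x     ]   [-c ]
  [ A    0  ] [ lambda ] = [ b ]

Solving the linear system:
  x*      = (2.4894, 0.0213)
  lambda* = (-4.234)
  f(x*)   = 11.8723

x* = (2.4894, 0.0213), lambda* = (-4.234)


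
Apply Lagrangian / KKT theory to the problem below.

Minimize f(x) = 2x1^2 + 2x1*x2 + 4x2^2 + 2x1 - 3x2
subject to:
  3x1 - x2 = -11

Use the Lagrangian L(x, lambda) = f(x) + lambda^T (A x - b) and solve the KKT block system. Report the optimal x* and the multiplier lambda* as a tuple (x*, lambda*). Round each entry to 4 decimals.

Form the Lagrangian:
  L(x, lambda) = (1/2) x^T Q x + c^T x + lambda^T (A x - b)
Stationarity (grad_x L = 0): Q x + c + A^T lambda = 0.
Primal feasibility: A x = b.

This gives the KKT block system:
  [ Q   A^T ] [ x     ]   [-c ]
  [ A    0  ] [ lambda ] = [ b ]

Solving the linear system:
  x*      = (-3.1705, 1.4886)
  lambda* = (2.5682)
  f(x*)   = 8.7216

x* = (-3.1705, 1.4886), lambda* = (2.5682)


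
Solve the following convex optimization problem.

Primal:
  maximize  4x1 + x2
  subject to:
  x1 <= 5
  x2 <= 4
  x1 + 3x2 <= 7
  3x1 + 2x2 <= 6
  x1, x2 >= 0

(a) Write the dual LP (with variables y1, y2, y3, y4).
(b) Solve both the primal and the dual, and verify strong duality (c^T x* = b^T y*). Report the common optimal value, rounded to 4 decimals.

The standard primal-dual pair for 'max c^T x s.t. A x <= b, x >= 0' is:
  Dual:  min b^T y  s.t.  A^T y >= c,  y >= 0.

So the dual LP is:
  minimize  5y1 + 4y2 + 7y3 + 6y4
  subject to:
    y1 + y3 + 3y4 >= 4
    y2 + 3y3 + 2y4 >= 1
    y1, y2, y3, y4 >= 0

Solving the primal: x* = (2, 0).
  primal value c^T x* = 8.
Solving the dual: y* = (0, 0, 0, 1.3333).
  dual value b^T y* = 8.
Strong duality: c^T x* = b^T y*. Confirmed.

8


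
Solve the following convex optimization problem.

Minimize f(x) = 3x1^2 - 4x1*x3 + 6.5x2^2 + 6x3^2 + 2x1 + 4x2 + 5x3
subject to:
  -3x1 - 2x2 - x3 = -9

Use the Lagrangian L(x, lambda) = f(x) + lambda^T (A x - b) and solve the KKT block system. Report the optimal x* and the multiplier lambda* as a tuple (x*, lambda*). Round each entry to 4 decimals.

Form the Lagrangian:
  L(x, lambda) = (1/2) x^T Q x + c^T x + lambda^T (A x - b)
Stationarity (grad_x L = 0): Q x + c + A^T lambda = 0.
Primal feasibility: A x = b.

This gives the KKT block system:
  [ Q   A^T ] [ x     ]   [-c ]
  [ A    0  ] [ lambda ] = [ b ]

Solving the linear system:
  x*      = (2.4742, 0.3944, 0.7884)
  lambda* = (4.5639)
  f(x*)   = 25.7718

x* = (2.4742, 0.3944, 0.7884), lambda* = (4.5639)


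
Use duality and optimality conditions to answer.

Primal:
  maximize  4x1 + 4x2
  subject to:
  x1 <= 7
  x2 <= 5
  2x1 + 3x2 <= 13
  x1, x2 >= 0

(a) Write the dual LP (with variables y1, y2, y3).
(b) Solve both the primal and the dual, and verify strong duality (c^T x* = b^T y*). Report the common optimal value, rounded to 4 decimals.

The standard primal-dual pair for 'max c^T x s.t. A x <= b, x >= 0' is:
  Dual:  min b^T y  s.t.  A^T y >= c,  y >= 0.

So the dual LP is:
  minimize  7y1 + 5y2 + 13y3
  subject to:
    y1 + 2y3 >= 4
    y2 + 3y3 >= 4
    y1, y2, y3 >= 0

Solving the primal: x* = (6.5, 0).
  primal value c^T x* = 26.
Solving the dual: y* = (0, 0, 2).
  dual value b^T y* = 26.
Strong duality: c^T x* = b^T y*. Confirmed.

26


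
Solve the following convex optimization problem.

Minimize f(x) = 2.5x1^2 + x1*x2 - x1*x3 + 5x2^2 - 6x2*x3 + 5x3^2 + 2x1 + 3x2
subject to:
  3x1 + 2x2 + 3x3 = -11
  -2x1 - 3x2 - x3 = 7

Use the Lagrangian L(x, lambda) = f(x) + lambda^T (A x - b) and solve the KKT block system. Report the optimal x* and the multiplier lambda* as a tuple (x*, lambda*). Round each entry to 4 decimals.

Form the Lagrangian:
  L(x, lambda) = (1/2) x^T Q x + c^T x + lambda^T (A x - b)
Stationarity (grad_x L = 0): Q x + c + A^T lambda = 0.
Primal feasibility: A x = b.

This gives the KKT block system:
  [ Q   A^T ] [ x     ]   [-c ]
  [ A    0  ] [ lambda ] = [ b ]

Solving the linear system:
  x*      = (-1.6305, -0.7298, -1.5497)
  lambda* = (4.5473, 4.1547)
  f(x*)   = 7.7436

x* = (-1.6305, -0.7298, -1.5497), lambda* = (4.5473, 4.1547)


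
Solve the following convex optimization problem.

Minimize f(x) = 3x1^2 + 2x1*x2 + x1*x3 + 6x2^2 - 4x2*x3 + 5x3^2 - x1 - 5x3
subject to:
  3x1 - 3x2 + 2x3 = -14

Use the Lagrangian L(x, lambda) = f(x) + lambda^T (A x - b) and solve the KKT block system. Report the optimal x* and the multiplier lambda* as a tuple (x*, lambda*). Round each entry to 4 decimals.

Form the Lagrangian:
  L(x, lambda) = (1/2) x^T Q x + c^T x + lambda^T (A x - b)
Stationarity (grad_x L = 0): Q x + c + A^T lambda = 0.
Primal feasibility: A x = b.

This gives the KKT block system:
  [ Q   A^T ] [ x     ]   [-c ]
  [ A    0  ] [ lambda ] = [ b ]

Solving the linear system:
  x*      = (-3.0951, 1.9673, 0.5936)
  lambda* = (5.0142)
  f(x*)   = 35.1631

x* = (-3.0951, 1.9673, 0.5936), lambda* = (5.0142)


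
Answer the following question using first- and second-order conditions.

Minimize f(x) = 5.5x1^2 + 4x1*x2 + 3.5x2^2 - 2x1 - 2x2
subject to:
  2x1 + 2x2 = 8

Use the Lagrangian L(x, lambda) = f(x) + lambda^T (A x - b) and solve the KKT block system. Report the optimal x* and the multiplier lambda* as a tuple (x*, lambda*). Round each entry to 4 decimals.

Form the Lagrangian:
  L(x, lambda) = (1/2) x^T Q x + c^T x + lambda^T (A x - b)
Stationarity (grad_x L = 0): Q x + c + A^T lambda = 0.
Primal feasibility: A x = b.

This gives the KKT block system:
  [ Q   A^T ] [ x     ]   [-c ]
  [ A    0  ] [ lambda ] = [ b ]

Solving the linear system:
  x*      = (1.2, 2.8)
  lambda* = (-11.2)
  f(x*)   = 40.8

x* = (1.2, 2.8), lambda* = (-11.2)


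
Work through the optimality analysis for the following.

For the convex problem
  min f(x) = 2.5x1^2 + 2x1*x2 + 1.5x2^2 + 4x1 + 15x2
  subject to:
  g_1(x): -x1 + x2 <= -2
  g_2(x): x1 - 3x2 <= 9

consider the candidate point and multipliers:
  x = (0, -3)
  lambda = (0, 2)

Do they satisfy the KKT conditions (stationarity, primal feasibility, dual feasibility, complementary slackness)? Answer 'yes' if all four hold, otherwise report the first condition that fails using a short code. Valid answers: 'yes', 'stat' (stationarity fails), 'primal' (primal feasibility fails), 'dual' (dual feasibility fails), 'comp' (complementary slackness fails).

Gradient of f: grad f(x) = Q x + c = (-2, 6)
Constraint values g_i(x) = a_i^T x - b_i:
  g_1((0, -3)) = -1
  g_2((0, -3)) = 0
Stationarity residual: grad f(x) + sum_i lambda_i a_i = (0, 0)
  -> stationarity OK
Primal feasibility (all g_i <= 0): OK
Dual feasibility (all lambda_i >= 0): OK
Complementary slackness (lambda_i * g_i(x) = 0 for all i): OK

Verdict: yes, KKT holds.

yes


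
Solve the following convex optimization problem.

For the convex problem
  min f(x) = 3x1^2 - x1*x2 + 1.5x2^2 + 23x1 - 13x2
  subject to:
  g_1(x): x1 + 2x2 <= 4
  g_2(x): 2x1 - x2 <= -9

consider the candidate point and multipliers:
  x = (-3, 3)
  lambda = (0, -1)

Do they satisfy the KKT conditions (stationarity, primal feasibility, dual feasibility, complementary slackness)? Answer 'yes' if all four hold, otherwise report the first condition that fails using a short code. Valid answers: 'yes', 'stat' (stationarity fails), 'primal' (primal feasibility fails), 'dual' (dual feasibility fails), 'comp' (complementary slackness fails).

Gradient of f: grad f(x) = Q x + c = (2, -1)
Constraint values g_i(x) = a_i^T x - b_i:
  g_1((-3, 3)) = -1
  g_2((-3, 3)) = 0
Stationarity residual: grad f(x) + sum_i lambda_i a_i = (0, 0)
  -> stationarity OK
Primal feasibility (all g_i <= 0): OK
Dual feasibility (all lambda_i >= 0): FAILS
Complementary slackness (lambda_i * g_i(x) = 0 for all i): OK

Verdict: the first failing condition is dual_feasibility -> dual.

dual


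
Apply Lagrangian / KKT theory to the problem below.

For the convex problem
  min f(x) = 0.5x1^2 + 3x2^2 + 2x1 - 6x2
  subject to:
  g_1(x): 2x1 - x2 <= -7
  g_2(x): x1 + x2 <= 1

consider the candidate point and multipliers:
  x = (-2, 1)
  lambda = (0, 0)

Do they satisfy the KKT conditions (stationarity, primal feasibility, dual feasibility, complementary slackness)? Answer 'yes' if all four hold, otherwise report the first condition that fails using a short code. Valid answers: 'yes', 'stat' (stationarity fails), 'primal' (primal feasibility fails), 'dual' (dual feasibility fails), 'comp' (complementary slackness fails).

Gradient of f: grad f(x) = Q x + c = (0, 0)
Constraint values g_i(x) = a_i^T x - b_i:
  g_1((-2, 1)) = 2
  g_2((-2, 1)) = -2
Stationarity residual: grad f(x) + sum_i lambda_i a_i = (0, 0)
  -> stationarity OK
Primal feasibility (all g_i <= 0): FAILS
Dual feasibility (all lambda_i >= 0): OK
Complementary slackness (lambda_i * g_i(x) = 0 for all i): OK

Verdict: the first failing condition is primal_feasibility -> primal.

primal


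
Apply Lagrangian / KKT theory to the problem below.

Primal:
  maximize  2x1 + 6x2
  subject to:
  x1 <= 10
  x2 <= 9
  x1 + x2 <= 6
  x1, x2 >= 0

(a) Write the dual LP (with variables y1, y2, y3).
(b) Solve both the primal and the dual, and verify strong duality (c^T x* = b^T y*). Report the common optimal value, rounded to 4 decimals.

The standard primal-dual pair for 'max c^T x s.t. A x <= b, x >= 0' is:
  Dual:  min b^T y  s.t.  A^T y >= c,  y >= 0.

So the dual LP is:
  minimize  10y1 + 9y2 + 6y3
  subject to:
    y1 + y3 >= 2
    y2 + y3 >= 6
    y1, y2, y3 >= 0

Solving the primal: x* = (0, 6).
  primal value c^T x* = 36.
Solving the dual: y* = (0, 0, 6).
  dual value b^T y* = 36.
Strong duality: c^T x* = b^T y*. Confirmed.

36
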